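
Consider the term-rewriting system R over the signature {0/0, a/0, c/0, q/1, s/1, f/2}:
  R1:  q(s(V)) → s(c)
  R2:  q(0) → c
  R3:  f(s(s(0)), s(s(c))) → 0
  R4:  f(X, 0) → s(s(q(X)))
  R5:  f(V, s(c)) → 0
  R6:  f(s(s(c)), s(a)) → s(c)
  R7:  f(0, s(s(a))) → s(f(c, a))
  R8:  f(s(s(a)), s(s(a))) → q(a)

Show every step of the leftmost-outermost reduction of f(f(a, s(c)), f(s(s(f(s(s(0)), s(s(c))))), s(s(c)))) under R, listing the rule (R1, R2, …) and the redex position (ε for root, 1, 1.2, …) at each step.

s(s(c))

1. f(f(a, s(c)), f(s(s(f(s(s(0)), s(s(c))))), s(s(c))))  →  f(0, f(s(s(f(s(s(0)), s(s(c))))), s(s(c))))   [R5 at 1]
2. f(0, f(s(s(f(s(s(0)), s(s(c))))), s(s(c))))  →  f(0, f(s(s(0)), s(s(c))))   [R3 at 2.1.1.1]
3. f(0, f(s(s(0)), s(s(c))))  →  f(0, 0)   [R3 at 2]
4. f(0, 0)  →  s(s(q(0)))   [R4 at ε]
5. s(s(q(0)))  →  s(s(c))   [R2 at 1.1]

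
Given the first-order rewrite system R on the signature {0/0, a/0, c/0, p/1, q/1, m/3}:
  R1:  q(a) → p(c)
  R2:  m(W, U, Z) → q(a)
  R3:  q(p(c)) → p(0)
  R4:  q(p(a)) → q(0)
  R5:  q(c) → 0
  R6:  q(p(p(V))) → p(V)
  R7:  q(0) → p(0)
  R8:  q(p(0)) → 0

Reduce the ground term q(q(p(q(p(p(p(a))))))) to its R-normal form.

1. q(q(p(q(p(p(p(a)))))))  →  q(q(p(p(p(a)))))   [R6 at 1.1.1]
2. q(q(p(p(p(a)))))  →  q(p(p(a)))   [R6 at 1]
3. q(p(p(a)))  →  p(a)   [R6 at ε]

p(a)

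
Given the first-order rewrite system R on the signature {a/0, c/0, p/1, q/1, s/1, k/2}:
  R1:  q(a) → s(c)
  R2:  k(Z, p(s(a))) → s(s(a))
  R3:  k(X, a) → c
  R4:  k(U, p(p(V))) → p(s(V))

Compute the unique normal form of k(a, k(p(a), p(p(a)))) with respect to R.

s(s(a))

1. k(a, k(p(a), p(p(a))))  →  k(a, p(s(a)))   [R4 at 2]
2. k(a, p(s(a)))  →  s(s(a))   [R2 at ε]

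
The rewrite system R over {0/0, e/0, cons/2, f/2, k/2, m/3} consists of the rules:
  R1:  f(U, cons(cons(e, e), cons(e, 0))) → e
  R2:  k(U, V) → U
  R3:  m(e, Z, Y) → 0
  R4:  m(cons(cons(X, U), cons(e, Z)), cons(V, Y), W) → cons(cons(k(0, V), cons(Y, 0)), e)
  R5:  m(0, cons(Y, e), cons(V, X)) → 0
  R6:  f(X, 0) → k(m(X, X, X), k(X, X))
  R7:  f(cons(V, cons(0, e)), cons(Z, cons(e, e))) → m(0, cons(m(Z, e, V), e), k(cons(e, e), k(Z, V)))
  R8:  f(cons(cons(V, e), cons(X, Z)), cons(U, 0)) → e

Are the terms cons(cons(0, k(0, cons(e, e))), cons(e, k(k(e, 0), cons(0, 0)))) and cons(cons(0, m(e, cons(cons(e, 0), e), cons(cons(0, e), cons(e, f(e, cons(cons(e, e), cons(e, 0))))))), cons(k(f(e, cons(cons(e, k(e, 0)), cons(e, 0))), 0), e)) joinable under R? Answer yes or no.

yes — NF(t₁) = cons(cons(0, 0), cons(e, e)), NF(t₂) = cons(cons(0, 0), cons(e, e))

Reduce t₁ = cons(cons(0, k(0, cons(e, e))), cons(e, k(k(e, 0), cons(0, 0)))):
1. cons(cons(0, k(0, cons(e, e))), cons(e, k(k(e, 0), cons(0, 0))))  →  cons(cons(0, 0), cons(e, k(k(e, 0), cons(0, 0))))   [R2 at 1.2]
2. cons(cons(0, 0), cons(e, k(k(e, 0), cons(0, 0))))  →  cons(cons(0, 0), cons(e, k(e, 0)))   [R2 at 2.2]
3. cons(cons(0, 0), cons(e, k(e, 0)))  →  cons(cons(0, 0), cons(e, e))   [R2 at 2.2]

Reduce t₂ = cons(cons(0, m(e, cons(cons(e, 0), e), cons(cons(0, e), cons(e, f(e, cons(cons(e, e), cons(e, 0))))))), cons(k(f(e, cons(cons(e, k(e, 0)), cons(e, 0))), 0), e)):
1. cons(cons(0, m(e, cons(cons(e, 0), e), cons(cons(0, e), cons(e, f(e, cons(cons(e, e), cons(e, 0))))))), cons(k(f(e, cons(cons(e, k(e, 0)), cons(e, 0))), 0), e))  →  cons(cons(0, 0), cons(k(f(e, cons(cons(e, k(e, 0)), cons(e, 0))), 0), e))   [R3 at 1.2]
2. cons(cons(0, 0), cons(k(f(e, cons(cons(e, k(e, 0)), cons(e, 0))), 0), e))  →  cons(cons(0, 0), cons(f(e, cons(cons(e, k(e, 0)), cons(e, 0))), e))   [R2 at 2.1]
3. cons(cons(0, 0), cons(f(e, cons(cons(e, k(e, 0)), cons(e, 0))), e))  →  cons(cons(0, 0), cons(f(e, cons(cons(e, e), cons(e, 0))), e))   [R2 at 2.1.2.1.2]
4. cons(cons(0, 0), cons(f(e, cons(cons(e, e), cons(e, 0))), e))  →  cons(cons(0, 0), cons(e, e))   [R1 at 2.1]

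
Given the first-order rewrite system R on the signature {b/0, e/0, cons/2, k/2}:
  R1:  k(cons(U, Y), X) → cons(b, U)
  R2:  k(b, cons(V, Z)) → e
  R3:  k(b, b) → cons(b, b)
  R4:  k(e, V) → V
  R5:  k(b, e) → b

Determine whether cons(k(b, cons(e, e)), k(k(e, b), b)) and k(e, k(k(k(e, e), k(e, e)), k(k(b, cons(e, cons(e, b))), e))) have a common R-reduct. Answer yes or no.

Reduce t₁ = cons(k(b, cons(e, e)), k(k(e, b), b)):
1. cons(k(b, cons(e, e)), k(k(e, b), b))  →  cons(e, k(k(e, b), b))   [R2 at 1]
2. cons(e, k(k(e, b), b))  →  cons(e, k(b, b))   [R4 at 2.1]
3. cons(e, k(b, b))  →  cons(e, cons(b, b))   [R3 at 2]

Reduce t₂ = k(e, k(k(k(e, e), k(e, e)), k(k(b, cons(e, cons(e, b))), e))):
1. k(e, k(k(k(e, e), k(e, e)), k(k(b, cons(e, cons(e, b))), e)))  →  k(k(k(e, e), k(e, e)), k(k(b, cons(e, cons(e, b))), e))   [R4 at ε]
2. k(k(k(e, e), k(e, e)), k(k(b, cons(e, cons(e, b))), e))  →  k(k(e, k(e, e)), k(k(b, cons(e, cons(e, b))), e))   [R4 at 1.1]
3. k(k(e, k(e, e)), k(k(b, cons(e, cons(e, b))), e))  →  k(k(e, e), k(k(b, cons(e, cons(e, b))), e))   [R4 at 1]
4. k(k(e, e), k(k(b, cons(e, cons(e, b))), e))  →  k(e, k(k(b, cons(e, cons(e, b))), e))   [R4 at 1]
5. k(e, k(k(b, cons(e, cons(e, b))), e))  →  k(k(b, cons(e, cons(e, b))), e)   [R4 at ε]
6. k(k(b, cons(e, cons(e, b))), e)  →  k(e, e)   [R2 at 1]
7. k(e, e)  →  e   [R4 at ε]

no — NF(t₁) = cons(e, cons(b, b)), NF(t₂) = e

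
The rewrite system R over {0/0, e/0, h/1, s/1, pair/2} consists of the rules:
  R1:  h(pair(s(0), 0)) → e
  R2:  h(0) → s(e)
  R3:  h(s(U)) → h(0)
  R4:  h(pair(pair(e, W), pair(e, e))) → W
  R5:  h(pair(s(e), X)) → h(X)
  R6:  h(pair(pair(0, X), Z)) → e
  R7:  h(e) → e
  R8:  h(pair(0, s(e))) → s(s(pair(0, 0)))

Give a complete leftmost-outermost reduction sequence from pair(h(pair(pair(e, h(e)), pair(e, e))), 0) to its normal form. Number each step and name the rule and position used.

1. pair(h(pair(pair(e, h(e)), pair(e, e))), 0)  →  pair(h(e), 0)   [R4 at 1]
2. pair(h(e), 0)  →  pair(e, 0)   [R7 at 1]

pair(e, 0)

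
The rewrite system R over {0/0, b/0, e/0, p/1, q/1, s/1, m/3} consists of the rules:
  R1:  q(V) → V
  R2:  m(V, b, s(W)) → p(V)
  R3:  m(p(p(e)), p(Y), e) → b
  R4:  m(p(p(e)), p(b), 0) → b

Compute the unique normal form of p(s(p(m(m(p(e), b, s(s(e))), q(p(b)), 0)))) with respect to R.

1. p(s(p(m(m(p(e), b, s(s(e))), q(p(b)), 0))))  →  p(s(p(m(p(p(e)), q(p(b)), 0))))   [R2 at 1.1.1.1]
2. p(s(p(m(p(p(e)), q(p(b)), 0))))  →  p(s(p(m(p(p(e)), p(b), 0))))   [R1 at 1.1.1.2]
3. p(s(p(m(p(p(e)), p(b), 0))))  →  p(s(p(b)))   [R4 at 1.1.1]

p(s(p(b)))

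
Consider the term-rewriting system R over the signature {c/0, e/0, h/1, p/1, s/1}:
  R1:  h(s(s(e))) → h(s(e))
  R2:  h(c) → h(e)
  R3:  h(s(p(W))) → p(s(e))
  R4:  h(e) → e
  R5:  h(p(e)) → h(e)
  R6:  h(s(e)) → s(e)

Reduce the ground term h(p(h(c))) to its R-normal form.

e

1. h(p(h(c)))  →  h(p(h(e)))   [R2 at 1.1]
2. h(p(h(e)))  →  h(p(e))   [R4 at 1.1]
3. h(p(e))  →  h(e)   [R5 at ε]
4. h(e)  →  e   [R4 at ε]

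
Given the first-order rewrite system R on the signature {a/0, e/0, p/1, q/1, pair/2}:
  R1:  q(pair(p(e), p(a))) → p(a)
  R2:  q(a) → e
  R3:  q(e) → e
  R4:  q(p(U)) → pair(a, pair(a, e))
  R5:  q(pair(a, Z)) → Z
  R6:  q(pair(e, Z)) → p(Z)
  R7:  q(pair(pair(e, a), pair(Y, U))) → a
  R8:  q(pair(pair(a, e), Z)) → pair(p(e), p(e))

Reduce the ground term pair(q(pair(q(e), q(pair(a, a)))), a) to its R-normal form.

1. pair(q(pair(q(e), q(pair(a, a)))), a)  →  pair(q(pair(e, q(pair(a, a)))), a)   [R3 at 1.1.1]
2. pair(q(pair(e, q(pair(a, a)))), a)  →  pair(p(q(pair(a, a))), a)   [R6 at 1]
3. pair(p(q(pair(a, a))), a)  →  pair(p(a), a)   [R5 at 1.1]

pair(p(a), a)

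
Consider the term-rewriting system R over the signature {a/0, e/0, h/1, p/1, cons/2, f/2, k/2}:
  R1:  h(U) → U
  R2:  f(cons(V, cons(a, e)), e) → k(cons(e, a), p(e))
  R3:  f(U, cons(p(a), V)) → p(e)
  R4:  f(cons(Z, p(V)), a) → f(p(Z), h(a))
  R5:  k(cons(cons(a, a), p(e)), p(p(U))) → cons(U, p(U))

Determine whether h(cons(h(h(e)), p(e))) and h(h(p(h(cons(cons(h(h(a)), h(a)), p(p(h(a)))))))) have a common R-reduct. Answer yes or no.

no — NF(t₁) = cons(e, p(e)), NF(t₂) = p(cons(cons(a, a), p(p(a))))

Reduce t₁ = h(cons(h(h(e)), p(e))):
1. h(cons(h(h(e)), p(e)))  →  cons(h(h(e)), p(e))   [R1 at ε]
2. cons(h(h(e)), p(e))  →  cons(h(e), p(e))   [R1 at 1]
3. cons(h(e), p(e))  →  cons(e, p(e))   [R1 at 1]

Reduce t₂ = h(h(p(h(cons(cons(h(h(a)), h(a)), p(p(h(a)))))))):
1. h(h(p(h(cons(cons(h(h(a)), h(a)), p(p(h(a))))))))  →  h(p(h(cons(cons(h(h(a)), h(a)), p(p(h(a)))))))   [R1 at ε]
2. h(p(h(cons(cons(h(h(a)), h(a)), p(p(h(a)))))))  →  p(h(cons(cons(h(h(a)), h(a)), p(p(h(a))))))   [R1 at ε]
3. p(h(cons(cons(h(h(a)), h(a)), p(p(h(a))))))  →  p(cons(cons(h(h(a)), h(a)), p(p(h(a)))))   [R1 at 1]
4. p(cons(cons(h(h(a)), h(a)), p(p(h(a)))))  →  p(cons(cons(h(a), h(a)), p(p(h(a)))))   [R1 at 1.1.1]
5. p(cons(cons(h(a), h(a)), p(p(h(a)))))  →  p(cons(cons(a, h(a)), p(p(h(a)))))   [R1 at 1.1.1]
6. p(cons(cons(a, h(a)), p(p(h(a)))))  →  p(cons(cons(a, a), p(p(h(a)))))   [R1 at 1.1.2]
7. p(cons(cons(a, a), p(p(h(a)))))  →  p(cons(cons(a, a), p(p(a))))   [R1 at 1.2.1.1]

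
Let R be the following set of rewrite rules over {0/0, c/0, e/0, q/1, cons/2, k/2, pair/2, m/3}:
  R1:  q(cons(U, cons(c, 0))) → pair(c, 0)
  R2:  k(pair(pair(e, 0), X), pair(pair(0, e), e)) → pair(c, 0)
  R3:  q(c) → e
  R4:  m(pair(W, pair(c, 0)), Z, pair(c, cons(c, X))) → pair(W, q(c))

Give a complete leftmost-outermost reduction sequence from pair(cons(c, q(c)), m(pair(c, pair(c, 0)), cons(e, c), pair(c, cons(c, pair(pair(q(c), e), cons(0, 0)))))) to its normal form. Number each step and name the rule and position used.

pair(cons(c, e), pair(c, e))

1. pair(cons(c, q(c)), m(pair(c, pair(c, 0)), cons(e, c), pair(c, cons(c, pair(pair(q(c), e), cons(0, 0))))))  →  pair(cons(c, e), m(pair(c, pair(c, 0)), cons(e, c), pair(c, cons(c, pair(pair(q(c), e), cons(0, 0))))))   [R3 at 1.2]
2. pair(cons(c, e), m(pair(c, pair(c, 0)), cons(e, c), pair(c, cons(c, pair(pair(q(c), e), cons(0, 0))))))  →  pair(cons(c, e), pair(c, q(c)))   [R4 at 2]
3. pair(cons(c, e), pair(c, q(c)))  →  pair(cons(c, e), pair(c, e))   [R3 at 2.2]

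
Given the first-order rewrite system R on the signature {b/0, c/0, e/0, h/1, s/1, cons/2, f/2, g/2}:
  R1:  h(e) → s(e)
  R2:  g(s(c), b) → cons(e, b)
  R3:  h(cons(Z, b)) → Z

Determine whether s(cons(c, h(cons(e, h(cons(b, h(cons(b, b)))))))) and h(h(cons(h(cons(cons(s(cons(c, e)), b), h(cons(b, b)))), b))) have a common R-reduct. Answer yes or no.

yes — NF(t₁) = s(cons(c, e)), NF(t₂) = s(cons(c, e))

Reduce t₁ = s(cons(c, h(cons(e, h(cons(b, h(cons(b, b)))))))):
1. s(cons(c, h(cons(e, h(cons(b, h(cons(b, b))))))))  →  s(cons(c, h(cons(e, h(cons(b, b))))))   [R3 at 1.2.1.2.1.2]
2. s(cons(c, h(cons(e, h(cons(b, b))))))  →  s(cons(c, h(cons(e, b))))   [R3 at 1.2.1.2]
3. s(cons(c, h(cons(e, b))))  →  s(cons(c, e))   [R3 at 1.2]

Reduce t₂ = h(h(cons(h(cons(cons(s(cons(c, e)), b), h(cons(b, b)))), b))):
1. h(h(cons(h(cons(cons(s(cons(c, e)), b), h(cons(b, b)))), b)))  →  h(h(cons(cons(s(cons(c, e)), b), h(cons(b, b)))))   [R3 at 1]
2. h(h(cons(cons(s(cons(c, e)), b), h(cons(b, b)))))  →  h(h(cons(cons(s(cons(c, e)), b), b)))   [R3 at 1.1.2]
3. h(h(cons(cons(s(cons(c, e)), b), b)))  →  h(cons(s(cons(c, e)), b))   [R3 at 1]
4. h(cons(s(cons(c, e)), b))  →  s(cons(c, e))   [R3 at ε]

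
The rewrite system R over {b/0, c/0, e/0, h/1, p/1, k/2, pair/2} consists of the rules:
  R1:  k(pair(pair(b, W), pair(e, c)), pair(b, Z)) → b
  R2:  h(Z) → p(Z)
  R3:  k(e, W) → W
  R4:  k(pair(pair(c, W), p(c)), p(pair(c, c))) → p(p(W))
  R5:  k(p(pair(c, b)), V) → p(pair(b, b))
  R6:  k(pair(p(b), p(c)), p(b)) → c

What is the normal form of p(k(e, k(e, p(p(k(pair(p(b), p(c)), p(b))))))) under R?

1. p(k(e, k(e, p(p(k(pair(p(b), p(c)), p(b)))))))  →  p(k(e, p(p(k(pair(p(b), p(c)), p(b))))))   [R3 at 1]
2. p(k(e, p(p(k(pair(p(b), p(c)), p(b))))))  →  p(p(p(k(pair(p(b), p(c)), p(b)))))   [R3 at 1]
3. p(p(p(k(pair(p(b), p(c)), p(b)))))  →  p(p(p(c)))   [R6 at 1.1.1]

p(p(p(c)))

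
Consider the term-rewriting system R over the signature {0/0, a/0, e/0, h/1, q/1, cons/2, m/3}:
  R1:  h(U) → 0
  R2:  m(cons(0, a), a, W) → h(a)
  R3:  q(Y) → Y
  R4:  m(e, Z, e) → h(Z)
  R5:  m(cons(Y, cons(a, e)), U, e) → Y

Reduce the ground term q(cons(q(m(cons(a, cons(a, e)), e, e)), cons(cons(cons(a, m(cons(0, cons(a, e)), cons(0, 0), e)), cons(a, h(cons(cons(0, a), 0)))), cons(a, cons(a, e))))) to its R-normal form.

cons(a, cons(cons(cons(a, 0), cons(a, 0)), cons(a, cons(a, e))))

1. q(cons(q(m(cons(a, cons(a, e)), e, e)), cons(cons(cons(a, m(cons(0, cons(a, e)), cons(0, 0), e)), cons(a, h(cons(cons(0, a), 0)))), cons(a, cons(a, e)))))  →  cons(q(m(cons(a, cons(a, e)), e, e)), cons(cons(cons(a, m(cons(0, cons(a, e)), cons(0, 0), e)), cons(a, h(cons(cons(0, a), 0)))), cons(a, cons(a, e))))   [R3 at ε]
2. cons(q(m(cons(a, cons(a, e)), e, e)), cons(cons(cons(a, m(cons(0, cons(a, e)), cons(0, 0), e)), cons(a, h(cons(cons(0, a), 0)))), cons(a, cons(a, e))))  →  cons(m(cons(a, cons(a, e)), e, e), cons(cons(cons(a, m(cons(0, cons(a, e)), cons(0, 0), e)), cons(a, h(cons(cons(0, a), 0)))), cons(a, cons(a, e))))   [R3 at 1]
3. cons(m(cons(a, cons(a, e)), e, e), cons(cons(cons(a, m(cons(0, cons(a, e)), cons(0, 0), e)), cons(a, h(cons(cons(0, a), 0)))), cons(a, cons(a, e))))  →  cons(a, cons(cons(cons(a, m(cons(0, cons(a, e)), cons(0, 0), e)), cons(a, h(cons(cons(0, a), 0)))), cons(a, cons(a, e))))   [R5 at 1]
4. cons(a, cons(cons(cons(a, m(cons(0, cons(a, e)), cons(0, 0), e)), cons(a, h(cons(cons(0, a), 0)))), cons(a, cons(a, e))))  →  cons(a, cons(cons(cons(a, 0), cons(a, h(cons(cons(0, a), 0)))), cons(a, cons(a, e))))   [R5 at 2.1.1.2]
5. cons(a, cons(cons(cons(a, 0), cons(a, h(cons(cons(0, a), 0)))), cons(a, cons(a, e))))  →  cons(a, cons(cons(cons(a, 0), cons(a, 0)), cons(a, cons(a, e))))   [R1 at 2.1.2.2]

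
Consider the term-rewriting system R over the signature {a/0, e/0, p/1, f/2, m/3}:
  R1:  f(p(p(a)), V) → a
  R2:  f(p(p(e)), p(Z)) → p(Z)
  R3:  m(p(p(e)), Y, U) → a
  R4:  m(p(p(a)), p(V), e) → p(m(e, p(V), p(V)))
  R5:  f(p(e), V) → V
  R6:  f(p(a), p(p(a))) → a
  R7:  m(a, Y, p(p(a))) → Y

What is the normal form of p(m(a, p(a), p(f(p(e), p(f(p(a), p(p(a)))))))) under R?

p(p(a))

1. p(m(a, p(a), p(f(p(e), p(f(p(a), p(p(a))))))))  →  p(m(a, p(a), p(p(f(p(a), p(p(a)))))))   [R5 at 1.3.1]
2. p(m(a, p(a), p(p(f(p(a), p(p(a)))))))  →  p(m(a, p(a), p(p(a))))   [R6 at 1.3.1.1]
3. p(m(a, p(a), p(p(a))))  →  p(p(a))   [R7 at 1]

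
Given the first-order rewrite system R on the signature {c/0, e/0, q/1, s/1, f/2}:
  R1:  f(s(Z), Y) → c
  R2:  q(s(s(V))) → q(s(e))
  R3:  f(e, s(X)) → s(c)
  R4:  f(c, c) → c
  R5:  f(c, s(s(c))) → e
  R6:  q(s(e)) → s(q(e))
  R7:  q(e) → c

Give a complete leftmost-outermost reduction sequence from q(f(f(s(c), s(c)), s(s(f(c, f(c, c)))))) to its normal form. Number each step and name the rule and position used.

c

1. q(f(f(s(c), s(c)), s(s(f(c, f(c, c))))))  →  q(f(c, s(s(f(c, f(c, c))))))   [R1 at 1.1]
2. q(f(c, s(s(f(c, f(c, c))))))  →  q(f(c, s(s(f(c, c)))))   [R4 at 1.2.1.1.2]
3. q(f(c, s(s(f(c, c)))))  →  q(f(c, s(s(c))))   [R4 at 1.2.1.1]
4. q(f(c, s(s(c))))  →  q(e)   [R5 at 1]
5. q(e)  →  c   [R7 at ε]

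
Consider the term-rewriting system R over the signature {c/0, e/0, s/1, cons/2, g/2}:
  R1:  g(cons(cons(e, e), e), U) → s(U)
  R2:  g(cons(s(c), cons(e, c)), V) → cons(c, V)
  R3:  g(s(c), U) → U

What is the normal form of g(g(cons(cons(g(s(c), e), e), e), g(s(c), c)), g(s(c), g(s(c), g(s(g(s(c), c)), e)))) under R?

1. g(g(cons(cons(g(s(c), e), e), e), g(s(c), c)), g(s(c), g(s(c), g(s(g(s(c), c)), e))))  →  g(g(cons(cons(e, e), e), g(s(c), c)), g(s(c), g(s(c), g(s(g(s(c), c)), e))))   [R3 at 1.1.1.1]
2. g(g(cons(cons(e, e), e), g(s(c), c)), g(s(c), g(s(c), g(s(g(s(c), c)), e))))  →  g(s(g(s(c), c)), g(s(c), g(s(c), g(s(g(s(c), c)), e))))   [R1 at 1]
3. g(s(g(s(c), c)), g(s(c), g(s(c), g(s(g(s(c), c)), e))))  →  g(s(c), g(s(c), g(s(c), g(s(g(s(c), c)), e))))   [R3 at 1.1]
4. g(s(c), g(s(c), g(s(c), g(s(g(s(c), c)), e))))  →  g(s(c), g(s(c), g(s(g(s(c), c)), e)))   [R3 at ε]
5. g(s(c), g(s(c), g(s(g(s(c), c)), e)))  →  g(s(c), g(s(g(s(c), c)), e))   [R3 at ε]
6. g(s(c), g(s(g(s(c), c)), e))  →  g(s(g(s(c), c)), e)   [R3 at ε]
7. g(s(g(s(c), c)), e)  →  g(s(c), e)   [R3 at 1.1]
8. g(s(c), e)  →  e   [R3 at ε]

e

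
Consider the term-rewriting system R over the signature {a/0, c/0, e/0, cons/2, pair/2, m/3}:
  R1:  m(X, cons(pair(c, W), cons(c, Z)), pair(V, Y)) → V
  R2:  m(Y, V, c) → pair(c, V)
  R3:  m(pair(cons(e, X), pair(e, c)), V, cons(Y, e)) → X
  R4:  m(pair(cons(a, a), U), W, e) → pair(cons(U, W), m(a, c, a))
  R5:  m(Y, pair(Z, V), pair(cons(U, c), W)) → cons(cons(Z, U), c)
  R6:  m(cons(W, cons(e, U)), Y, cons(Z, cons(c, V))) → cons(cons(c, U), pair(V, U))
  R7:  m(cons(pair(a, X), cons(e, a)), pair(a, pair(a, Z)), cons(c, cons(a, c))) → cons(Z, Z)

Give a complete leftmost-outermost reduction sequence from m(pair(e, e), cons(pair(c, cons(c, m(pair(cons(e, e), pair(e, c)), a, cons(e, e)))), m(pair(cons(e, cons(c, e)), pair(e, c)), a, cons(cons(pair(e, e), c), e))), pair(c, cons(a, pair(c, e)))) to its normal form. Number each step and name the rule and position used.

c

1. m(pair(e, e), cons(pair(c, cons(c, m(pair(cons(e, e), pair(e, c)), a, cons(e, e)))), m(pair(cons(e, cons(c, e)), pair(e, c)), a, cons(cons(pair(e, e), c), e))), pair(c, cons(a, pair(c, e))))  →  m(pair(e, e), cons(pair(c, cons(c, e)), m(pair(cons(e, cons(c, e)), pair(e, c)), a, cons(cons(pair(e, e), c), e))), pair(c, cons(a, pair(c, e))))   [R3 at 2.1.2.2]
2. m(pair(e, e), cons(pair(c, cons(c, e)), m(pair(cons(e, cons(c, e)), pair(e, c)), a, cons(cons(pair(e, e), c), e))), pair(c, cons(a, pair(c, e))))  →  m(pair(e, e), cons(pair(c, cons(c, e)), cons(c, e)), pair(c, cons(a, pair(c, e))))   [R3 at 2.2]
3. m(pair(e, e), cons(pair(c, cons(c, e)), cons(c, e)), pair(c, cons(a, pair(c, e))))  →  c   [R1 at ε]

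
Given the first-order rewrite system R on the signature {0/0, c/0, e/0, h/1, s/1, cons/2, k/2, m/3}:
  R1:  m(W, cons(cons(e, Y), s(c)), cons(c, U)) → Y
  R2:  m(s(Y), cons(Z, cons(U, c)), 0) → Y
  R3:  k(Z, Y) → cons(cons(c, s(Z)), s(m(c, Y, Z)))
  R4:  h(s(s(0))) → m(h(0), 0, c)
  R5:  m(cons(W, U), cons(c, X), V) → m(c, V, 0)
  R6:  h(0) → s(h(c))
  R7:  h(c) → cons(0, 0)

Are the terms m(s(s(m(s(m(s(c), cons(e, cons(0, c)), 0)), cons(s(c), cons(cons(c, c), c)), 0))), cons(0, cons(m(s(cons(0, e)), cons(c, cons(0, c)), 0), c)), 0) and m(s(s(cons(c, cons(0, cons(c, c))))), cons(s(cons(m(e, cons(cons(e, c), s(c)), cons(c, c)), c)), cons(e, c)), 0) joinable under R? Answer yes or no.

no — NF(t₁) = s(c), NF(t₂) = s(cons(c, cons(0, cons(c, c))))

Reduce t₁ = m(s(s(m(s(m(s(c), cons(e, cons(0, c)), 0)), cons(s(c), cons(cons(c, c), c)), 0))), cons(0, cons(m(s(cons(0, e)), cons(c, cons(0, c)), 0), c)), 0):
1. m(s(s(m(s(m(s(c), cons(e, cons(0, c)), 0)), cons(s(c), cons(cons(c, c), c)), 0))), cons(0, cons(m(s(cons(0, e)), cons(c, cons(0, c)), 0), c)), 0)  →  s(m(s(m(s(c), cons(e, cons(0, c)), 0)), cons(s(c), cons(cons(c, c), c)), 0))   [R2 at ε]
2. s(m(s(m(s(c), cons(e, cons(0, c)), 0)), cons(s(c), cons(cons(c, c), c)), 0))  →  s(m(s(c), cons(e, cons(0, c)), 0))   [R2 at 1]
3. s(m(s(c), cons(e, cons(0, c)), 0))  →  s(c)   [R2 at 1]

Reduce t₂ = m(s(s(cons(c, cons(0, cons(c, c))))), cons(s(cons(m(e, cons(cons(e, c), s(c)), cons(c, c)), c)), cons(e, c)), 0):
1. m(s(s(cons(c, cons(0, cons(c, c))))), cons(s(cons(m(e, cons(cons(e, c), s(c)), cons(c, c)), c)), cons(e, c)), 0)  →  s(cons(c, cons(0, cons(c, c))))   [R2 at ε]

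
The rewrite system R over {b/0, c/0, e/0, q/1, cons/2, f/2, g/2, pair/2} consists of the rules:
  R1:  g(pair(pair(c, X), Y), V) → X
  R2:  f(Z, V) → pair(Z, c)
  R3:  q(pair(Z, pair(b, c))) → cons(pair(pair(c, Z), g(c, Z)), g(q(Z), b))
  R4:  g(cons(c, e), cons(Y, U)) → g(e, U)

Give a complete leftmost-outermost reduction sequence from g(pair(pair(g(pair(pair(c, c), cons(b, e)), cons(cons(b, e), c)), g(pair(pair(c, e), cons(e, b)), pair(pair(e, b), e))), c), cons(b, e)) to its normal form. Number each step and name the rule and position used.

1. g(pair(pair(g(pair(pair(c, c), cons(b, e)), cons(cons(b, e), c)), g(pair(pair(c, e), cons(e, b)), pair(pair(e, b), e))), c), cons(b, e))  →  g(pair(pair(c, g(pair(pair(c, e), cons(e, b)), pair(pair(e, b), e))), c), cons(b, e))   [R1 at 1.1.1]
2. g(pair(pair(c, g(pair(pair(c, e), cons(e, b)), pair(pair(e, b), e))), c), cons(b, e))  →  g(pair(pair(c, e), cons(e, b)), pair(pair(e, b), e))   [R1 at ε]
3. g(pair(pair(c, e), cons(e, b)), pair(pair(e, b), e))  →  e   [R1 at ε]

e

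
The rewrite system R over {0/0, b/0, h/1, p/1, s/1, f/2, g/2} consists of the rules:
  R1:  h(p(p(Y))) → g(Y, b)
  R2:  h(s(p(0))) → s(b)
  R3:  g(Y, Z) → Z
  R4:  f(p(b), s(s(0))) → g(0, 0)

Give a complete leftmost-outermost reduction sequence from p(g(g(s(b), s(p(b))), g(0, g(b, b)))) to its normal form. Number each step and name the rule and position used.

p(b)

1. p(g(g(s(b), s(p(b))), g(0, g(b, b))))  →  p(g(0, g(b, b)))   [R3 at 1]
2. p(g(0, g(b, b)))  →  p(g(b, b))   [R3 at 1]
3. p(g(b, b))  →  p(b)   [R3 at 1]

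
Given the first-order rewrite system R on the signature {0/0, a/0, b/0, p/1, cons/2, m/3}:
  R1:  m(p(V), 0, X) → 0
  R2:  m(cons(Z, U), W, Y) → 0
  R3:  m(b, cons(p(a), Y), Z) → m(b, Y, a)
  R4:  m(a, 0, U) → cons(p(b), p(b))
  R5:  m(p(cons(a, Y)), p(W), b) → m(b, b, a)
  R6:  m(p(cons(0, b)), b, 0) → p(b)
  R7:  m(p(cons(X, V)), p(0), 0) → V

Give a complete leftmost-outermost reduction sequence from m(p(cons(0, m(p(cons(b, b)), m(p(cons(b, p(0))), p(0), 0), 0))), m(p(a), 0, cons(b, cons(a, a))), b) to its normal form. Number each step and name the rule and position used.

1. m(p(cons(0, m(p(cons(b, b)), m(p(cons(b, p(0))), p(0), 0), 0))), m(p(a), 0, cons(b, cons(a, a))), b)  →  m(p(cons(0, m(p(cons(b, b)), p(0), 0))), m(p(a), 0, cons(b, cons(a, a))), b)   [R7 at 1.1.2.2]
2. m(p(cons(0, m(p(cons(b, b)), p(0), 0))), m(p(a), 0, cons(b, cons(a, a))), b)  →  m(p(cons(0, b)), m(p(a), 0, cons(b, cons(a, a))), b)   [R7 at 1.1.2]
3. m(p(cons(0, b)), m(p(a), 0, cons(b, cons(a, a))), b)  →  m(p(cons(0, b)), 0, b)   [R1 at 2]
4. m(p(cons(0, b)), 0, b)  →  0   [R1 at ε]

0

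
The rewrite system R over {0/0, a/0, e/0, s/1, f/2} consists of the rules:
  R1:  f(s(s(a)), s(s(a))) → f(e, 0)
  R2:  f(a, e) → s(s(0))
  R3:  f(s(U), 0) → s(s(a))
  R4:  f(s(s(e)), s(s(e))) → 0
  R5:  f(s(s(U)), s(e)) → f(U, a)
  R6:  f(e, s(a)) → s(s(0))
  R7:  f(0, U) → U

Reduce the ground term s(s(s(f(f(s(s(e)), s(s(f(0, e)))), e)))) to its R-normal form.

s(s(s(e)))

1. s(s(s(f(f(s(s(e)), s(s(f(0, e)))), e))))  →  s(s(s(f(f(s(s(e)), s(s(e))), e))))   [R7 at 1.1.1.1.2.1.1]
2. s(s(s(f(f(s(s(e)), s(s(e))), e))))  →  s(s(s(f(0, e))))   [R4 at 1.1.1.1]
3. s(s(s(f(0, e))))  →  s(s(s(e)))   [R7 at 1.1.1]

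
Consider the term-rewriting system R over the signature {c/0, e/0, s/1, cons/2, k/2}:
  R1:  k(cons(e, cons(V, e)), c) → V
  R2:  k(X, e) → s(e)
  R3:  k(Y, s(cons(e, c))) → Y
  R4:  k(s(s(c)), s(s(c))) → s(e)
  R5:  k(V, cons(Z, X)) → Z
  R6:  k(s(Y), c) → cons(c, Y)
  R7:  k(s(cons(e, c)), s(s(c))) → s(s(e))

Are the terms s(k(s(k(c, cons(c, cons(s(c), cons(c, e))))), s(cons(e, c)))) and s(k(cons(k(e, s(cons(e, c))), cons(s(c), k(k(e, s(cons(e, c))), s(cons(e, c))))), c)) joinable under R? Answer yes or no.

Reduce t₁ = s(k(s(k(c, cons(c, cons(s(c), cons(c, e))))), s(cons(e, c)))):
1. s(k(s(k(c, cons(c, cons(s(c), cons(c, e))))), s(cons(e, c))))  →  s(s(k(c, cons(c, cons(s(c), cons(c, e))))))   [R3 at 1]
2. s(s(k(c, cons(c, cons(s(c), cons(c, e))))))  →  s(s(c))   [R5 at 1.1]

Reduce t₂ = s(k(cons(k(e, s(cons(e, c))), cons(s(c), k(k(e, s(cons(e, c))), s(cons(e, c))))), c)):
1. s(k(cons(k(e, s(cons(e, c))), cons(s(c), k(k(e, s(cons(e, c))), s(cons(e, c))))), c))  →  s(k(cons(e, cons(s(c), k(k(e, s(cons(e, c))), s(cons(e, c))))), c))   [R3 at 1.1.1]
2. s(k(cons(e, cons(s(c), k(k(e, s(cons(e, c))), s(cons(e, c))))), c))  →  s(k(cons(e, cons(s(c), k(e, s(cons(e, c))))), c))   [R3 at 1.1.2.2]
3. s(k(cons(e, cons(s(c), k(e, s(cons(e, c))))), c))  →  s(k(cons(e, cons(s(c), e)), c))   [R3 at 1.1.2.2]
4. s(k(cons(e, cons(s(c), e)), c))  →  s(s(c))   [R1 at 1]

yes — NF(t₁) = s(s(c)), NF(t₂) = s(s(c))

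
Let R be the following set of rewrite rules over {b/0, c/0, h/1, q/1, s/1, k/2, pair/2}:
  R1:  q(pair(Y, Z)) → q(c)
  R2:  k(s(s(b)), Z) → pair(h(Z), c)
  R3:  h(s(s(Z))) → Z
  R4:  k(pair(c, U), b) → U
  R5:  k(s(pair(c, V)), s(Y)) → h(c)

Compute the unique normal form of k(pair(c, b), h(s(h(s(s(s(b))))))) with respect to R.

1. k(pair(c, b), h(s(h(s(s(s(b)))))))  →  k(pair(c, b), h(s(s(b))))   [R3 at 2.1.1]
2. k(pair(c, b), h(s(s(b))))  →  k(pair(c, b), b)   [R3 at 2]
3. k(pair(c, b), b)  →  b   [R4 at ε]

b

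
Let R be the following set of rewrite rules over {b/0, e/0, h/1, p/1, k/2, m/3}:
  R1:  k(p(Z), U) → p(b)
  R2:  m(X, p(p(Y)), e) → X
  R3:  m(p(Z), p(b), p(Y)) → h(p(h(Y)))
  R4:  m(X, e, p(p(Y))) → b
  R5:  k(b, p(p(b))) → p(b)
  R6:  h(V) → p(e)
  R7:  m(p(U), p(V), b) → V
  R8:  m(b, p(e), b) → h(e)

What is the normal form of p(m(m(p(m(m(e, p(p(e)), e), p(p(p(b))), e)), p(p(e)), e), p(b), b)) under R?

1. p(m(m(p(m(m(e, p(p(e)), e), p(p(p(b))), e)), p(p(e)), e), p(b), b))  →  p(m(p(m(m(e, p(p(e)), e), p(p(p(b))), e)), p(b), b))   [R2 at 1.1]
2. p(m(p(m(m(e, p(p(e)), e), p(p(p(b))), e)), p(b), b))  →  p(b)   [R7 at 1]

p(b)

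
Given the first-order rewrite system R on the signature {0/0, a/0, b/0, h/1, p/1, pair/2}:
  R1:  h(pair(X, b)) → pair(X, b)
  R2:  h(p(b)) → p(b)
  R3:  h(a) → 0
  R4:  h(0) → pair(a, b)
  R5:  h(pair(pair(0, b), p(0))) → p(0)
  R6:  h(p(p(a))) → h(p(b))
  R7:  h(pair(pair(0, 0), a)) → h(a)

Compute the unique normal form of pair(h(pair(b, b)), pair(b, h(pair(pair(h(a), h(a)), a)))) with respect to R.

1. pair(h(pair(b, b)), pair(b, h(pair(pair(h(a), h(a)), a))))  →  pair(pair(b, b), pair(b, h(pair(pair(h(a), h(a)), a))))   [R1 at 1]
2. pair(pair(b, b), pair(b, h(pair(pair(h(a), h(a)), a))))  →  pair(pair(b, b), pair(b, h(pair(pair(0, h(a)), a))))   [R3 at 2.2.1.1.1]
3. pair(pair(b, b), pair(b, h(pair(pair(0, h(a)), a))))  →  pair(pair(b, b), pair(b, h(pair(pair(0, 0), a))))   [R3 at 2.2.1.1.2]
4. pair(pair(b, b), pair(b, h(pair(pair(0, 0), a))))  →  pair(pair(b, b), pair(b, h(a)))   [R7 at 2.2]
5. pair(pair(b, b), pair(b, h(a)))  →  pair(pair(b, b), pair(b, 0))   [R3 at 2.2]

pair(pair(b, b), pair(b, 0))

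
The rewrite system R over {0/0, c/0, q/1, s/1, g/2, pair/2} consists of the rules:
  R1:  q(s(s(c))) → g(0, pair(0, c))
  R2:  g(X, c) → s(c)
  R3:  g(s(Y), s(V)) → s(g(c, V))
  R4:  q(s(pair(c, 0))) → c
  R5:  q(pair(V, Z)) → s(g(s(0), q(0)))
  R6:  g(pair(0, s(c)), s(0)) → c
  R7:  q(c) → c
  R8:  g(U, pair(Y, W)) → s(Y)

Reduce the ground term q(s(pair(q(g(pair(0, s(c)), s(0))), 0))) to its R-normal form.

1. q(s(pair(q(g(pair(0, s(c)), s(0))), 0)))  →  q(s(pair(q(c), 0)))   [R6 at 1.1.1.1]
2. q(s(pair(q(c), 0)))  →  q(s(pair(c, 0)))   [R7 at 1.1.1]
3. q(s(pair(c, 0)))  →  c   [R4 at ε]

c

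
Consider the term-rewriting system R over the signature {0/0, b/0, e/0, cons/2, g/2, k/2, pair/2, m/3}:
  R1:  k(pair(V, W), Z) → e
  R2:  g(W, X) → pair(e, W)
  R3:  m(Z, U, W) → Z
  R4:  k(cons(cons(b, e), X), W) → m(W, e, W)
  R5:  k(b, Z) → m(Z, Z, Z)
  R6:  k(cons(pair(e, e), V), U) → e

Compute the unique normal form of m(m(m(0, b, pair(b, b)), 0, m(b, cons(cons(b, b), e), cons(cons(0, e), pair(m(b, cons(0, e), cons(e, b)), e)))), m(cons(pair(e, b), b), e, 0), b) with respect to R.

1. m(m(m(0, b, pair(b, b)), 0, m(b, cons(cons(b, b), e), cons(cons(0, e), pair(m(b, cons(0, e), cons(e, b)), e)))), m(cons(pair(e, b), b), e, 0), b)  →  m(m(0, b, pair(b, b)), 0, m(b, cons(cons(b, b), e), cons(cons(0, e), pair(m(b, cons(0, e), cons(e, b)), e))))   [R3 at ε]
2. m(m(0, b, pair(b, b)), 0, m(b, cons(cons(b, b), e), cons(cons(0, e), pair(m(b, cons(0, e), cons(e, b)), e))))  →  m(0, b, pair(b, b))   [R3 at ε]
3. m(0, b, pair(b, b))  →  0   [R3 at ε]

0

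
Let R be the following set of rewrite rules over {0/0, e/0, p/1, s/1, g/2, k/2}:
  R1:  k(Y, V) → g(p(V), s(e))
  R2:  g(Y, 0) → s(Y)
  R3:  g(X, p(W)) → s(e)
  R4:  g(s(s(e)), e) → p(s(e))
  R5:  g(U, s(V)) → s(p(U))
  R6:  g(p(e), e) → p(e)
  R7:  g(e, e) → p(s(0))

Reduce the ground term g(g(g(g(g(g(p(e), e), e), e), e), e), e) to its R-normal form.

1. g(g(g(g(g(g(p(e), e), e), e), e), e), e)  →  g(g(g(g(g(p(e), e), e), e), e), e)   [R6 at 1.1.1.1.1]
2. g(g(g(g(g(p(e), e), e), e), e), e)  →  g(g(g(g(p(e), e), e), e), e)   [R6 at 1.1.1.1]
3. g(g(g(g(p(e), e), e), e), e)  →  g(g(g(p(e), e), e), e)   [R6 at 1.1.1]
4. g(g(g(p(e), e), e), e)  →  g(g(p(e), e), e)   [R6 at 1.1]
5. g(g(p(e), e), e)  →  g(p(e), e)   [R6 at 1]
6. g(p(e), e)  →  p(e)   [R6 at ε]

p(e)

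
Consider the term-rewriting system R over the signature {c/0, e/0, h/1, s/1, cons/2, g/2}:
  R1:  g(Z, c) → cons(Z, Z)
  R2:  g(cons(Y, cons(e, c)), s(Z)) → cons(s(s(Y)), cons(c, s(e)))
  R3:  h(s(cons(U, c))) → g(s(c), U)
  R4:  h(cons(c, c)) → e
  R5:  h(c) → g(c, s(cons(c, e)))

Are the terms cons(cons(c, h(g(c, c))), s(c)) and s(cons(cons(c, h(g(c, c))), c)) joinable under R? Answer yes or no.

no — NF(t₁) = cons(cons(c, e), s(c)), NF(t₂) = s(cons(cons(c, e), c))

Reduce t₁ = cons(cons(c, h(g(c, c))), s(c)):
1. cons(cons(c, h(g(c, c))), s(c))  →  cons(cons(c, h(cons(c, c))), s(c))   [R1 at 1.2.1]
2. cons(cons(c, h(cons(c, c))), s(c))  →  cons(cons(c, e), s(c))   [R4 at 1.2]

Reduce t₂ = s(cons(cons(c, h(g(c, c))), c)):
1. s(cons(cons(c, h(g(c, c))), c))  →  s(cons(cons(c, h(cons(c, c))), c))   [R1 at 1.1.2.1]
2. s(cons(cons(c, h(cons(c, c))), c))  →  s(cons(cons(c, e), c))   [R4 at 1.1.2]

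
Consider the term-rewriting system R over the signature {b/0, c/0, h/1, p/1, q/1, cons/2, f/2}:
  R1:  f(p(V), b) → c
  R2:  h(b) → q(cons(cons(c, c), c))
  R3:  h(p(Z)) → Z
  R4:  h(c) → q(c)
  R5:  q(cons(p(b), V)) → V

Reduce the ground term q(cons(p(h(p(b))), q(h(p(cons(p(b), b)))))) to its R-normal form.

1. q(cons(p(h(p(b))), q(h(p(cons(p(b), b))))))  →  q(cons(p(b), q(h(p(cons(p(b), b))))))   [R3 at 1.1.1]
2. q(cons(p(b), q(h(p(cons(p(b), b))))))  →  q(h(p(cons(p(b), b))))   [R5 at ε]
3. q(h(p(cons(p(b), b))))  →  q(cons(p(b), b))   [R3 at 1]
4. q(cons(p(b), b))  →  b   [R5 at ε]

b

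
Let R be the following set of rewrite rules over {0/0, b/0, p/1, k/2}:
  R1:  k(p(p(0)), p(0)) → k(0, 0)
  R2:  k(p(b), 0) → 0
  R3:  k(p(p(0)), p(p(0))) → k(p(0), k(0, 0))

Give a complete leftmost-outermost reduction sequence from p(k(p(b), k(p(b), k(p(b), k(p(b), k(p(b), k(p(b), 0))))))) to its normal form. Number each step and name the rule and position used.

1. p(k(p(b), k(p(b), k(p(b), k(p(b), k(p(b), k(p(b), 0)))))))  →  p(k(p(b), k(p(b), k(p(b), k(p(b), k(p(b), 0))))))   [R2 at 1.2.2.2.2.2]
2. p(k(p(b), k(p(b), k(p(b), k(p(b), k(p(b), 0))))))  →  p(k(p(b), k(p(b), k(p(b), k(p(b), 0)))))   [R2 at 1.2.2.2.2]
3. p(k(p(b), k(p(b), k(p(b), k(p(b), 0)))))  →  p(k(p(b), k(p(b), k(p(b), 0))))   [R2 at 1.2.2.2]
4. p(k(p(b), k(p(b), k(p(b), 0))))  →  p(k(p(b), k(p(b), 0)))   [R2 at 1.2.2]
5. p(k(p(b), k(p(b), 0)))  →  p(k(p(b), 0))   [R2 at 1.2]
6. p(k(p(b), 0))  →  p(0)   [R2 at 1]

p(0)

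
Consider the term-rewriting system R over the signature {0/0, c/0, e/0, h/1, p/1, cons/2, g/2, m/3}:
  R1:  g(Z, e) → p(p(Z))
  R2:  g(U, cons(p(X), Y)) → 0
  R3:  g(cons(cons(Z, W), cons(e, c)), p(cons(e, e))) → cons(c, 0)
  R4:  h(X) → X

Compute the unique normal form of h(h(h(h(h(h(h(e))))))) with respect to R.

1. h(h(h(h(h(h(h(e)))))))  →  h(h(h(h(h(h(e))))))   [R4 at ε]
2. h(h(h(h(h(h(e))))))  →  h(h(h(h(h(e)))))   [R4 at ε]
3. h(h(h(h(h(e)))))  →  h(h(h(h(e))))   [R4 at ε]
4. h(h(h(h(e))))  →  h(h(h(e)))   [R4 at ε]
5. h(h(h(e)))  →  h(h(e))   [R4 at ε]
6. h(h(e))  →  h(e)   [R4 at ε]
7. h(e)  →  e   [R4 at ε]

e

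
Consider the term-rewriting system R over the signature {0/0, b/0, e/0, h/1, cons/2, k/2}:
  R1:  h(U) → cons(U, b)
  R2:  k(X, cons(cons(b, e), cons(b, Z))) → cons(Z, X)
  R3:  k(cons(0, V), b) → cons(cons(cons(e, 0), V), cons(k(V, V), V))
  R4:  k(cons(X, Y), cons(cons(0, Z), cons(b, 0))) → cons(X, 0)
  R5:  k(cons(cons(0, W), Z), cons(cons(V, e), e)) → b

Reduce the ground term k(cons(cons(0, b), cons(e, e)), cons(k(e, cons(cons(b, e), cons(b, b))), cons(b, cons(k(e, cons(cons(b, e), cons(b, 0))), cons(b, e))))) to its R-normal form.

cons(cons(cons(0, e), cons(b, e)), cons(cons(0, b), cons(e, e)))

1. k(cons(cons(0, b), cons(e, e)), cons(k(e, cons(cons(b, e), cons(b, b))), cons(b, cons(k(e, cons(cons(b, e), cons(b, 0))), cons(b, e)))))  →  k(cons(cons(0, b), cons(e, e)), cons(cons(b, e), cons(b, cons(k(e, cons(cons(b, e), cons(b, 0))), cons(b, e)))))   [R2 at 2.1]
2. k(cons(cons(0, b), cons(e, e)), cons(cons(b, e), cons(b, cons(k(e, cons(cons(b, e), cons(b, 0))), cons(b, e)))))  →  cons(cons(k(e, cons(cons(b, e), cons(b, 0))), cons(b, e)), cons(cons(0, b), cons(e, e)))   [R2 at ε]
3. cons(cons(k(e, cons(cons(b, e), cons(b, 0))), cons(b, e)), cons(cons(0, b), cons(e, e)))  →  cons(cons(cons(0, e), cons(b, e)), cons(cons(0, b), cons(e, e)))   [R2 at 1.1]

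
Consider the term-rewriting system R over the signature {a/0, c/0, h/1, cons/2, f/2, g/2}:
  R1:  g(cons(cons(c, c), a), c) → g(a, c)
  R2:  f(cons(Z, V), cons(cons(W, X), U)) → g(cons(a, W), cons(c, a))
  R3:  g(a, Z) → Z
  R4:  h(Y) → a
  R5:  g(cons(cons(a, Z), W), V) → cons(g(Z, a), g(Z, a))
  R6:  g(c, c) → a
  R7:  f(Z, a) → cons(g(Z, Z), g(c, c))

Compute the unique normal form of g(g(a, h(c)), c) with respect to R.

c

1. g(g(a, h(c)), c)  →  g(h(c), c)   [R3 at 1]
2. g(h(c), c)  →  g(a, c)   [R4 at 1]
3. g(a, c)  →  c   [R3 at ε]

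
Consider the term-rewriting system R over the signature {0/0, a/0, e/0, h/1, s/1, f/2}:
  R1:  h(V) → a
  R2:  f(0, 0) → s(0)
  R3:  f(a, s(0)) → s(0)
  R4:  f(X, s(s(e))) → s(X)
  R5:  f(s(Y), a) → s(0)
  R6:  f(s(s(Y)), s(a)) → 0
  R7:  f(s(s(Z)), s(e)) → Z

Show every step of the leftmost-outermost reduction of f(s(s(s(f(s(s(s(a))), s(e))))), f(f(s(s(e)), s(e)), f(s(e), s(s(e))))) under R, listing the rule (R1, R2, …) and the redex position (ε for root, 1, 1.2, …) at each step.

1. f(s(s(s(f(s(s(s(a))), s(e))))), f(f(s(s(e)), s(e)), f(s(e), s(s(e)))))  →  f(s(s(s(s(a)))), f(f(s(s(e)), s(e)), f(s(e), s(s(e)))))   [R7 at 1.1.1.1]
2. f(s(s(s(s(a)))), f(f(s(s(e)), s(e)), f(s(e), s(s(e)))))  →  f(s(s(s(s(a)))), f(e, f(s(e), s(s(e)))))   [R7 at 2.1]
3. f(s(s(s(s(a)))), f(e, f(s(e), s(s(e)))))  →  f(s(s(s(s(a)))), f(e, s(s(e))))   [R4 at 2.2]
4. f(s(s(s(s(a)))), f(e, s(s(e))))  →  f(s(s(s(s(a)))), s(e))   [R4 at 2]
5. f(s(s(s(s(a)))), s(e))  →  s(s(a))   [R7 at ε]

s(s(a))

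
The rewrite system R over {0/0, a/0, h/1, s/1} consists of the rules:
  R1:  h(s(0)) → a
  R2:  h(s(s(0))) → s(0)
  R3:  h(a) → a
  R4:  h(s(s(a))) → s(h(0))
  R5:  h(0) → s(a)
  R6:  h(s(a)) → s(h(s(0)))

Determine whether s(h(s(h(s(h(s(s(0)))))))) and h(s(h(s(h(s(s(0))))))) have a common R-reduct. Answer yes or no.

Reduce t₁ = s(h(s(h(s(h(s(s(0)))))))):
1. s(h(s(h(s(h(s(s(0))))))))  →  s(h(s(h(s(s(0))))))   [R2 at 1.1.1.1.1]
2. s(h(s(h(s(s(0))))))  →  s(h(s(s(0))))   [R2 at 1.1.1]
3. s(h(s(s(0))))  →  s(s(0))   [R2 at 1]

Reduce t₂ = h(s(h(s(h(s(s(0))))))):
1. h(s(h(s(h(s(s(0)))))))  →  h(s(h(s(s(0)))))   [R2 at 1.1.1.1]
2. h(s(h(s(s(0)))))  →  h(s(s(0)))   [R2 at 1.1]
3. h(s(s(0)))  →  s(0)   [R2 at ε]

no — NF(t₁) = s(s(0)), NF(t₂) = s(0)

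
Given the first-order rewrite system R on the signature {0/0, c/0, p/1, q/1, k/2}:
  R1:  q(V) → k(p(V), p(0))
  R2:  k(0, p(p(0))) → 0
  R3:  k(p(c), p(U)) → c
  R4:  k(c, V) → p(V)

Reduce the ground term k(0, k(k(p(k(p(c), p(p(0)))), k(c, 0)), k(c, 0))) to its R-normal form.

0

1. k(0, k(k(p(k(p(c), p(p(0)))), k(c, 0)), k(c, 0)))  →  k(0, k(k(p(c), k(c, 0)), k(c, 0)))   [R3 at 2.1.1.1]
2. k(0, k(k(p(c), k(c, 0)), k(c, 0)))  →  k(0, k(k(p(c), p(0)), k(c, 0)))   [R4 at 2.1.2]
3. k(0, k(k(p(c), p(0)), k(c, 0)))  →  k(0, k(c, k(c, 0)))   [R3 at 2.1]
4. k(0, k(c, k(c, 0)))  →  k(0, p(k(c, 0)))   [R4 at 2]
5. k(0, p(k(c, 0)))  →  k(0, p(p(0)))   [R4 at 2.1]
6. k(0, p(p(0)))  →  0   [R2 at ε]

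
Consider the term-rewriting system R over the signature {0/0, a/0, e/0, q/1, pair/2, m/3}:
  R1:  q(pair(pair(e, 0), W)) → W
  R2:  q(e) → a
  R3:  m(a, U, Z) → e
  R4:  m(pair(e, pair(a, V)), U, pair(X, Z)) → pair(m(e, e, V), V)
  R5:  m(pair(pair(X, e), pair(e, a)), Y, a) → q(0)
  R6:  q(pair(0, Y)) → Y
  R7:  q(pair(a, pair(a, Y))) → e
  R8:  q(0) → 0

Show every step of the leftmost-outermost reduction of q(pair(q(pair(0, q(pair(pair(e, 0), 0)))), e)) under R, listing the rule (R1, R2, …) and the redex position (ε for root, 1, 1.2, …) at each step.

1. q(pair(q(pair(0, q(pair(pair(e, 0), 0)))), e))  →  q(pair(q(pair(pair(e, 0), 0)), e))   [R6 at 1.1]
2. q(pair(q(pair(pair(e, 0), 0)), e))  →  q(pair(0, e))   [R1 at 1.1]
3. q(pair(0, e))  →  e   [R6 at ε]

e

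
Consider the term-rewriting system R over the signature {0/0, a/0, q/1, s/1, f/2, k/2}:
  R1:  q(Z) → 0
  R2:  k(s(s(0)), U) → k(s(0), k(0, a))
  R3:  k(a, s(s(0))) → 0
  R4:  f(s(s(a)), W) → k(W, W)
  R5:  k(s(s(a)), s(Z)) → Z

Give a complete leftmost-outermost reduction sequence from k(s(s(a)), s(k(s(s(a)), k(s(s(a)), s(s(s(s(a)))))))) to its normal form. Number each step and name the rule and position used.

1. k(s(s(a)), s(k(s(s(a)), k(s(s(a)), s(s(s(s(a))))))))  →  k(s(s(a)), k(s(s(a)), s(s(s(s(a))))))   [R5 at ε]
2. k(s(s(a)), k(s(s(a)), s(s(s(s(a))))))  →  k(s(s(a)), s(s(s(a))))   [R5 at 2]
3. k(s(s(a)), s(s(s(a))))  →  s(s(a))   [R5 at ε]

s(s(a))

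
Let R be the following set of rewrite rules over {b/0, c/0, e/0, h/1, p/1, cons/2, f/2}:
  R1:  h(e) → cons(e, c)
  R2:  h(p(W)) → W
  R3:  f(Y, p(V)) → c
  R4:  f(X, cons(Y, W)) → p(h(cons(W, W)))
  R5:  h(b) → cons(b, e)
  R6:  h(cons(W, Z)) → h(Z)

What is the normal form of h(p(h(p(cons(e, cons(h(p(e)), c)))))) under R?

1. h(p(h(p(cons(e, cons(h(p(e)), c))))))  →  h(p(cons(e, cons(h(p(e)), c))))   [R2 at ε]
2. h(p(cons(e, cons(h(p(e)), c))))  →  cons(e, cons(h(p(e)), c))   [R2 at ε]
3. cons(e, cons(h(p(e)), c))  →  cons(e, cons(e, c))   [R2 at 2.1]

cons(e, cons(e, c))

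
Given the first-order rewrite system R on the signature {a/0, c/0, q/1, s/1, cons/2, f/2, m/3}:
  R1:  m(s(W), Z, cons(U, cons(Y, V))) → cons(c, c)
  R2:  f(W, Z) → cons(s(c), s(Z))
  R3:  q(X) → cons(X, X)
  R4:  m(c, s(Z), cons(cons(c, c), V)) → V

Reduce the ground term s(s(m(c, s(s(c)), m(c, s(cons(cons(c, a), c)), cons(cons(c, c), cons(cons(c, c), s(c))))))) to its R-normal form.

s(s(s(c)))

1. s(s(m(c, s(s(c)), m(c, s(cons(cons(c, a), c)), cons(cons(c, c), cons(cons(c, c), s(c)))))))  →  s(s(m(c, s(s(c)), cons(cons(c, c), s(c)))))   [R4 at 1.1.3]
2. s(s(m(c, s(s(c)), cons(cons(c, c), s(c)))))  →  s(s(s(c)))   [R4 at 1.1]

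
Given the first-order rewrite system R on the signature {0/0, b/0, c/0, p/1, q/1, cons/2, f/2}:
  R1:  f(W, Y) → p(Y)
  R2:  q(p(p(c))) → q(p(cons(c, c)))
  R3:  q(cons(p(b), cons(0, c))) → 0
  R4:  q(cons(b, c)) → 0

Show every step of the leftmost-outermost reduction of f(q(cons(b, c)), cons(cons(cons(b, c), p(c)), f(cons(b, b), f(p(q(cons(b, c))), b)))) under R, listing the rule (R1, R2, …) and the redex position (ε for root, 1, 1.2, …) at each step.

1. f(q(cons(b, c)), cons(cons(cons(b, c), p(c)), f(cons(b, b), f(p(q(cons(b, c))), b))))  →  p(cons(cons(cons(b, c), p(c)), f(cons(b, b), f(p(q(cons(b, c))), b))))   [R1 at ε]
2. p(cons(cons(cons(b, c), p(c)), f(cons(b, b), f(p(q(cons(b, c))), b))))  →  p(cons(cons(cons(b, c), p(c)), p(f(p(q(cons(b, c))), b))))   [R1 at 1.2]
3. p(cons(cons(cons(b, c), p(c)), p(f(p(q(cons(b, c))), b))))  →  p(cons(cons(cons(b, c), p(c)), p(p(b))))   [R1 at 1.2.1]

p(cons(cons(cons(b, c), p(c)), p(p(b))))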